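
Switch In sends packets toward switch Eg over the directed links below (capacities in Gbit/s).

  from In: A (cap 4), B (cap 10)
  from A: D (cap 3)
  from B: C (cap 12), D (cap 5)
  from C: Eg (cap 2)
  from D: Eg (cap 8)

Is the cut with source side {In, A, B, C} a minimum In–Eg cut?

Yes — it is a minimum cut (capacity 10).

Given cut capacity: 3 + 5 + 2 = 10.
Augment In→A→D→Eg: bottleneck 3, flow now 3.
Augment In→B→C→Eg: bottleneck 2, flow now 5.
Augment In→B→D→Eg: bottleneck 5, flow now 10.
No augmenting path remains; maximum flow = 10.
Cut capacity 10 equals the max flow, so it is a minimum cut.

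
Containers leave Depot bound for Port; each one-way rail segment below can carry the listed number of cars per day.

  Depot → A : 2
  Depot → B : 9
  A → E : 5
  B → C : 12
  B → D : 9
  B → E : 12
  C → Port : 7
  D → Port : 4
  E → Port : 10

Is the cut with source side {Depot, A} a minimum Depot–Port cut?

Given cut capacity: 9 + 5 = 14.
Augment Depot→A→E→Port: bottleneck 2, flow now 2.
Augment Depot→B→C→Port: bottleneck 7, flow now 9.
Augment Depot→B→D→Port: bottleneck 2, flow now 11.
No augmenting path remains; maximum flow = 11.
In the residual graph, reachable from Depot: {Depot}.
Min-cut edges: Depot→A (2), Depot→B (9); capacity 2 + 9 = 11.
Cut capacity 14 exceeds the max flow 11, so it is not minimum.

No — its capacity is 14, but the minimum cut has capacity 11.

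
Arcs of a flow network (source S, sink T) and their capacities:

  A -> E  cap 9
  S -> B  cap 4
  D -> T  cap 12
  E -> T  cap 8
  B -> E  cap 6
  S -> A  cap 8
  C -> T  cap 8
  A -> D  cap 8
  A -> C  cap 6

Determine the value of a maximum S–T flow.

12

Augment S→A→C→T: bottleneck 6, flow now 6.
Augment S→A→D→T: bottleneck 2, flow now 8.
Augment S→B→E→T: bottleneck 4, flow now 12.
No augmenting path remains; maximum flow = 12.
In the residual graph, reachable from S: {S}.
Min-cut edges: S→A (8), S→B (4); capacity 8 + 4 = 12.
This cut is saturated, so no flow can exceed 12.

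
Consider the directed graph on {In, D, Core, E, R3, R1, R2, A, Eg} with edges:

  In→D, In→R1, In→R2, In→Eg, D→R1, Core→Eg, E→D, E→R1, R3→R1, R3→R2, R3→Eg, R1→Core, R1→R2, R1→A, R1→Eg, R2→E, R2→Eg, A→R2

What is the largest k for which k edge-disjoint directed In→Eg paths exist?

Assign every edge capacity 1; by Menger, the answer equals the max flow.
Path In→Eg (+1); total 1.
Path In→R1→Eg (+1); total 2.
Path In→R2→Eg (+1); total 3.
Path In→D→R1→Core→Eg (+1); total 4.
No residual In→Eg path; max flow = 4.
Certifying cut of size 4: {In→D, In→Eg, In→R1, In→R2}.

4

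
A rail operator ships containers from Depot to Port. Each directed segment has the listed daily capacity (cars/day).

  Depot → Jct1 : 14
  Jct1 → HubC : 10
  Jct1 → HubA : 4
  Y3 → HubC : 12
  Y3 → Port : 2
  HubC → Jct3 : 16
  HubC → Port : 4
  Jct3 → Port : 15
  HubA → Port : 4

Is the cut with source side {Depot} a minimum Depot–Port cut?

Given cut capacity: 14 = 14.
Augment Depot→Jct1→HubC→Port: bottleneck 4, flow now 4.
Augment Depot→Jct1→HubA→Port: bottleneck 4, flow now 8.
Augment Depot→Jct1→HubC→Jct3→Port: bottleneck 6, flow now 14.
No augmenting path remains; maximum flow = 14.
Cut capacity 14 equals the max flow, so it is a minimum cut.

Yes — it is a minimum cut (capacity 14).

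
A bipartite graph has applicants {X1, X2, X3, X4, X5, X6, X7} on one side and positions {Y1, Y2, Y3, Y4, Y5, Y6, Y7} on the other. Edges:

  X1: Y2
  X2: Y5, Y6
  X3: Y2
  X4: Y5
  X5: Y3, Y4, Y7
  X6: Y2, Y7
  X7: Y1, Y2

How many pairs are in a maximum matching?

6

Unit-capacity flow: source→left, listed edges, right→sink; max matching = max flow.
Augmenting path X1→Y2 (+1); matched 1.
Augmenting path X2→Y5 (+1); matched 2.
Augmenting path X5→Y3 (+1); matched 3.
Augmenting path X6→Y7 (+1); matched 4.
Augmenting path X7→Y1 (+1); matched 5.
Augmenting path X4→Y5→X2→Y6 (+1); matched 6.
No augmenting path remains; maximum matching = 6.
König certificate: {X2, X4, X5, X6, X7, Y2} is a vertex cover of size 6 (every listed pair touches it), so no matching can be larger.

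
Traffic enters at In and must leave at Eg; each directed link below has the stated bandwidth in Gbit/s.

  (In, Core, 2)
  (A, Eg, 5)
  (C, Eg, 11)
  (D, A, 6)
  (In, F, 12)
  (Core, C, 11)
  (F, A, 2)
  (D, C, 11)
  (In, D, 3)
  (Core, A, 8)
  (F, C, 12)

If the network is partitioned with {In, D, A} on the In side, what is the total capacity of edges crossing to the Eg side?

30

Edges leaving {In, D, A}: In→F (12), In→Core (2), D→C (11), A→Eg (5).
Cut capacity = 12 + 2 + 11 + 5 = 30.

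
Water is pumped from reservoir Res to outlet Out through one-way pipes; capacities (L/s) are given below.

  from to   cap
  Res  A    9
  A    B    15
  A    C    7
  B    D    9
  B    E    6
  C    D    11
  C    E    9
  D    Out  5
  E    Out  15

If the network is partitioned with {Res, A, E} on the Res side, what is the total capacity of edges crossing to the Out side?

Edges leaving {Res, A, E}: A→B (15), A→C (7), E→Out (15).
Cut capacity = 15 + 7 + 15 = 37.

37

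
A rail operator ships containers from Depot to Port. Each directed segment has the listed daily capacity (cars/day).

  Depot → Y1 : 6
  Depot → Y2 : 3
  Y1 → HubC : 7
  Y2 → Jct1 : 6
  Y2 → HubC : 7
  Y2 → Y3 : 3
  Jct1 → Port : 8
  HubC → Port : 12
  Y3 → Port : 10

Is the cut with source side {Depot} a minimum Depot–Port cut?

Yes — it is a minimum cut (capacity 9).

Given cut capacity: 6 + 3 = 9.
Augment Depot→Y1→HubC→Port: bottleneck 6, flow now 6.
Augment Depot→Y2→Jct1→Port: bottleneck 3, flow now 9.
No augmenting path remains; maximum flow = 9.
Cut capacity 9 equals the max flow, so it is a minimum cut.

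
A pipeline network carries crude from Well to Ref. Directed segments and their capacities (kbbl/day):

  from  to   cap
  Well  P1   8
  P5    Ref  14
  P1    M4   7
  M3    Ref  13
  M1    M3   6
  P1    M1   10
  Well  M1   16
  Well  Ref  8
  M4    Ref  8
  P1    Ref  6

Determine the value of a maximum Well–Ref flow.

22

Augment Well→Ref: bottleneck 8, flow now 8.
Augment Well→P1→Ref: bottleneck 6, flow now 14.
Augment Well→P1→M4→Ref: bottleneck 2, flow now 16.
Augment Well→M1→M3→Ref: bottleneck 6, flow now 22.
No augmenting path remains; maximum flow = 22.
In the residual graph, reachable from Well: {Well, M1}.
Min-cut edges: Well→P1 (8), Well→Ref (8), M1→M3 (6); capacity 8 + 8 + 6 = 22.
This cut is saturated, so no flow can exceed 22.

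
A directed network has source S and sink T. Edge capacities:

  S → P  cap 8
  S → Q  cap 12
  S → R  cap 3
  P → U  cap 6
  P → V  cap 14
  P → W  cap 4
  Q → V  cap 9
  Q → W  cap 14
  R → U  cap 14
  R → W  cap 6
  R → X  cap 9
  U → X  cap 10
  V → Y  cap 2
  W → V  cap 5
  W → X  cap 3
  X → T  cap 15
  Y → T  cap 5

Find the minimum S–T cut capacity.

14

Augment S→R→X→T: bottleneck 3, flow now 3.
Augment S→P→U→X→T: bottleneck 6, flow now 9.
Augment S→P→V→Y→T: bottleneck 2, flow now 11.
Augment S→Q→W→X→T: bottleneck 3, flow now 14.
No augmenting path remains; maximum flow = 14.
By max-flow min-cut, the minimum cut capacity equals the max flow.
In the residual graph, reachable from S: {S, P, Q, V, W}.
Min-cut edges: S→R (3), P→U (6), V→Y (2), W→X (3); capacity 3 + 6 + 2 + 3 = 14.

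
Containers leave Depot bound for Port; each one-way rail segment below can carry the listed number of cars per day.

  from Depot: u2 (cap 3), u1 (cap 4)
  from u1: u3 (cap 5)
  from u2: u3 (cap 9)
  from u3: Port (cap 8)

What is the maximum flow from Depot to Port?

7

Augment Depot→u1→u3→Port: bottleneck 4, flow now 4.
Augment Depot→u2→u3→Port: bottleneck 3, flow now 7.
No augmenting path remains; maximum flow = 7.
In the residual graph, reachable from Depot: {Depot}.
Min-cut edges: Depot→u1 (4), Depot→u2 (3); capacity 4 + 3 = 7.
This cut is saturated, so no flow can exceed 7.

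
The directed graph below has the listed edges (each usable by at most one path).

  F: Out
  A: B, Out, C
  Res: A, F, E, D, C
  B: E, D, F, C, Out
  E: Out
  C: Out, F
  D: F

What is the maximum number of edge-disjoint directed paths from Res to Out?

4

Assign every edge capacity 1; by Menger, the answer equals the max flow.
Path Res→A→Out (+1); total 1.
Path Res→C→Out (+1); total 2.
Path Res→E→Out (+1); total 3.
Path Res→F→Out (+1); total 4.
No residual Res→Out path; max flow = 4.
Certifying cut of size 4: {F→Out, Res→A, Res→C, Res→E}.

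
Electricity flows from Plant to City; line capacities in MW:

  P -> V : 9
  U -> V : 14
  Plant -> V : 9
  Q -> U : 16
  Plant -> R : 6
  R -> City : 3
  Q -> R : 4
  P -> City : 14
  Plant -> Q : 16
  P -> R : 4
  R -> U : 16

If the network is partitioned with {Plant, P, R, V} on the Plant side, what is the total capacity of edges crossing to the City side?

49

Edges leaving {Plant, P, R, V}: Plant→Q (16), P→City (14), R→U (16), R→City (3).
Cut capacity = 16 + 14 + 16 + 3 = 49.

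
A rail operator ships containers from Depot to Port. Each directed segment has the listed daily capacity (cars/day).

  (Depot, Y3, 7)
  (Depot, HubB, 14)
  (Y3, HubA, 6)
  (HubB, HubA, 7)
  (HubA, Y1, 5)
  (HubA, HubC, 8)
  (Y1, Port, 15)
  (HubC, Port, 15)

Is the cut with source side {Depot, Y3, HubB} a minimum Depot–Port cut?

Given cut capacity: 6 + 7 = 13.
Augment Depot→Y3→HubA→Y1→Port: bottleneck 5, flow now 5.
Augment Depot→Y3→HubA→HubC→Port: bottleneck 1, flow now 6.
Augment Depot→HubB→HubA→HubC→Port: bottleneck 7, flow now 13.
No augmenting path remains; maximum flow = 13.
Cut capacity 13 equals the max flow, so it is a minimum cut.

Yes — it is a minimum cut (capacity 13).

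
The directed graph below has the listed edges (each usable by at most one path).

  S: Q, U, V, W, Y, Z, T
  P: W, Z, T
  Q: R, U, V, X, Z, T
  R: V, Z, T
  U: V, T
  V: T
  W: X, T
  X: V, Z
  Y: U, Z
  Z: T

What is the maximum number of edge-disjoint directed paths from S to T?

Assign every edge capacity 1; by Menger, the answer equals the max flow.
Path S→T (+1); total 1.
Path S→Q→T (+1); total 2.
Path S→U→T (+1); total 3.
Path S→V→T (+1); total 4.
Path S→W→T (+1); total 5.
Path S→Z→T (+1); total 6.
No residual S→T path; max flow = 6.
Certifying cut of size 6: {S→Q, S→T, S→W, U→T, V→T, Z→T}.

6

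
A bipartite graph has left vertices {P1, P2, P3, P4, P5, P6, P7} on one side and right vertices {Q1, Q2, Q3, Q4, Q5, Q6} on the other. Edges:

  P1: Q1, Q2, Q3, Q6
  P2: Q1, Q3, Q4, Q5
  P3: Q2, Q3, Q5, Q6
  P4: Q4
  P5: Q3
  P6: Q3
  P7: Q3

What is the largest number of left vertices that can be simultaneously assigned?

Unit-capacity flow: source→left, listed edges, right→sink; max matching = max flow.
Augmenting path P1→Q1 (+1); matched 1.
Augmenting path P2→Q3 (+1); matched 2.
Augmenting path P3→Q2 (+1); matched 3.
Augmenting path P4→Q4 (+1); matched 4.
Augmenting path P5→Q3→P2→Q5 (+1); matched 5.
No augmenting path remains; maximum matching = 5.
König certificate: {P1, P2, P3, P4, Q3} is a vertex cover of size 5 (every listed pair touches it), so no matching can be larger.

5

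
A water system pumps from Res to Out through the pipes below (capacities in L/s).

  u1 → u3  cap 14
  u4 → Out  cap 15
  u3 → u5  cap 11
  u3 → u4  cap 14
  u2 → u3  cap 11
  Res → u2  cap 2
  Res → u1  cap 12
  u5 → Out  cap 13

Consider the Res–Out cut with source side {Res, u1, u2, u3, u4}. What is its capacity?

26

Edges leaving {Res, u1, u2, u3, u4}: u3→u5 (11), u4→Out (15).
Cut capacity = 11 + 15 = 26.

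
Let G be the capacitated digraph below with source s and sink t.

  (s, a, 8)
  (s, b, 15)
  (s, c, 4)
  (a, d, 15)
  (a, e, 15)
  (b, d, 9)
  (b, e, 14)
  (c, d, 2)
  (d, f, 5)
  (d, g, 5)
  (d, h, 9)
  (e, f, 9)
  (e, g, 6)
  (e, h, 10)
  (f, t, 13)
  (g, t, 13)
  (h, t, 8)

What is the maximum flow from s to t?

Augment s→a→d→f→t: bottleneck 5, flow now 5.
Augment s→a→d→g→t: bottleneck 3, flow now 8.
Augment s→b→d→g→t: bottleneck 2, flow now 10.
Augment s→b→d→h→t: bottleneck 7, flow now 17.
Augment s→b→e→f→t: bottleneck 6, flow now 23.
Augment s→c→d→h→t: bottleneck 1, flow now 24.
Augment s→c→d→a→e→f→t: bottleneck 1, flow now 25. (uses reverse residual edge)
No augmenting path remains; maximum flow = 25.
In the residual graph, reachable from s: {s, c}.
Min-cut edges: s→a (8), s→b (15), c→d (2); capacity 8 + 15 + 2 = 25.
This cut is saturated, so no flow can exceed 25.

25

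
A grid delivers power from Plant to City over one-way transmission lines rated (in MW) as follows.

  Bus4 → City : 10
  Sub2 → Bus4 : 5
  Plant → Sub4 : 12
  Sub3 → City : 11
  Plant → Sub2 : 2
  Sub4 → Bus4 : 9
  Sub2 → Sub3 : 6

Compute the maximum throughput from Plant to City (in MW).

11

Augment Plant→Sub4→Bus4→City: bottleneck 9, flow now 9.
Augment Plant→Sub2→Bus4→City: bottleneck 1, flow now 10.
Augment Plant→Sub2→Sub3→City: bottleneck 1, flow now 11.
No augmenting path remains; maximum flow = 11.
In the residual graph, reachable from Plant: {Plant, Sub4}.
Min-cut edges: Plant→Sub2 (2), Sub4→Bus4 (9); capacity 2 + 9 = 11.
This cut is saturated, so no flow can exceed 11.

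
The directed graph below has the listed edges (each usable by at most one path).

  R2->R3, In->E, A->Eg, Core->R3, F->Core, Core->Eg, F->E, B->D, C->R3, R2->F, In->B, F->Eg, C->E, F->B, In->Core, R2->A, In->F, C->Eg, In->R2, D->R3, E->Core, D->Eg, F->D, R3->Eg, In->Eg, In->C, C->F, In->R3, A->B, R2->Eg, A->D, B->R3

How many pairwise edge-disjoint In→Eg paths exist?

Assign every edge capacity 1; by Menger, the answer equals the max flow.
Path In→Eg (+1); total 1.
Path In→F→Eg (+1); total 2.
Path In→C→Eg (+1); total 3.
Path In→R2→Eg (+1); total 4.
Path In→Core→Eg (+1); total 5.
Path In→R3→Eg (+1); total 6.
Path In→B→D→Eg (+1); total 7.
No residual In→Eg path; max flow = 7.
Certifying cut of size 7: {Core→Eg, In→B, In→C, In→Eg, In→F, In→R2, R3→Eg}.

7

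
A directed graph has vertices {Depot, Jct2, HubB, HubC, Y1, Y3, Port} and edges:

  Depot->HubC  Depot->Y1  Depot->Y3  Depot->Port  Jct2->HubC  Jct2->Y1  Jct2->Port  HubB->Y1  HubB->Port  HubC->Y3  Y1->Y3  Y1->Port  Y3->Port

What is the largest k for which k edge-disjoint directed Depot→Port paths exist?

Assign every edge capacity 1; by Menger, the answer equals the max flow.
Path Depot→Port (+1); total 1.
Path Depot→Y1→Port (+1); total 2.
Path Depot→Y3→Port (+1); total 3.
No residual Depot→Port path; max flow = 3.
Certifying cut of size 3: {Depot→Port, Depot→Y1, Y3→Port}.

3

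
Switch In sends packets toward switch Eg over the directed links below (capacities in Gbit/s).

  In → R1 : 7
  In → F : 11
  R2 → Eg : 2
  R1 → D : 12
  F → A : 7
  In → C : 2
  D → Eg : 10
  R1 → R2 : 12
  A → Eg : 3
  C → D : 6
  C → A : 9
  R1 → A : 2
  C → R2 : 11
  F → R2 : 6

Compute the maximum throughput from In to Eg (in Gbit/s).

14

Augment In→F→A→Eg: bottleneck 3, flow now 3.
Augment In→F→R2→Eg: bottleneck 2, flow now 5.
Augment In→R1→D→Eg: bottleneck 7, flow now 12.
Augment In→C→D→Eg: bottleneck 2, flow now 14.
No augmenting path remains; maximum flow = 14.
In the residual graph, reachable from In: {In, F, A, R2}.
Min-cut edges: In→R1 (7), In→C (2), A→Eg (3), R2→Eg (2); capacity 7 + 2 + 3 + 2 = 14.
This cut is saturated, so no flow can exceed 14.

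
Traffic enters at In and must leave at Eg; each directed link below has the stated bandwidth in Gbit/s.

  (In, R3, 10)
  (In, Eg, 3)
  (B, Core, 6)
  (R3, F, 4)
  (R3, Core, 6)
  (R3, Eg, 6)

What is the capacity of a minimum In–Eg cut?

9

Augment In→Eg: bottleneck 3, flow now 3.
Augment In→R3→Eg: bottleneck 6, flow now 9.
No augmenting path remains; maximum flow = 9.
By max-flow min-cut, the minimum cut capacity equals the max flow.
In the residual graph, reachable from In: {In, R3, F, Core}.
Min-cut edges: In→Eg (3), R3→Eg (6); capacity 3 + 6 = 9.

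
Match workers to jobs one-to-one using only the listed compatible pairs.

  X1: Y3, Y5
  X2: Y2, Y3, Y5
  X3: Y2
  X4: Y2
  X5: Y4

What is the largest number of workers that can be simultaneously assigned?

4

Unit-capacity flow: source→left, listed edges, right→sink; max matching = max flow.
Augmenting path X1→Y3 (+1); matched 1.
Augmenting path X2→Y2 (+1); matched 2.
Augmenting path X5→Y4 (+1); matched 3.
Augmenting path X3→Y2→X2→Y5 (+1); matched 4.
No augmenting path remains; maximum matching = 4.
König certificate: {X1, X2, X5, Y2} is a vertex cover of size 4 (every listed pair touches it), so no matching can be larger.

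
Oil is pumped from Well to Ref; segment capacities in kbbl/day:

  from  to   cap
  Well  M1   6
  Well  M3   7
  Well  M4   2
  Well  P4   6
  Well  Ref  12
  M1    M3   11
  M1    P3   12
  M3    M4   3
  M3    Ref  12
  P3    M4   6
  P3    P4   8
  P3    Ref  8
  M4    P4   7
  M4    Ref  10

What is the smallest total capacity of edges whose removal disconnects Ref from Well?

27

Augment Well→Ref: bottleneck 12, flow now 12.
Augment Well→M3→Ref: bottleneck 7, flow now 19.
Augment Well→M4→Ref: bottleneck 2, flow now 21.
Augment Well→M1→M3→Ref: bottleneck 5, flow now 26.
Augment Well→M1→P3→Ref: bottleneck 1, flow now 27.
No augmenting path remains; maximum flow = 27.
By max-flow min-cut, the minimum cut capacity equals the max flow.
In the residual graph, reachable from Well: {Well, P4}.
Min-cut edges: Well→M1 (6), Well→M3 (7), Well→M4 (2), Well→Ref (12); capacity 6 + 7 + 2 + 12 = 27.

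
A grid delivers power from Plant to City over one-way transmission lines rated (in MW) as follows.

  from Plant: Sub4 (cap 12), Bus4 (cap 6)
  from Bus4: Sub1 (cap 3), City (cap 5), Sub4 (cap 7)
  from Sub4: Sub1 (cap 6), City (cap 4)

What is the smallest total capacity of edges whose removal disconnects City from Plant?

9

Augment Plant→Bus4→City: bottleneck 5, flow now 5.
Augment Plant→Sub4→City: bottleneck 4, flow now 9.
No augmenting path remains; maximum flow = 9.
By max-flow min-cut, the minimum cut capacity equals the max flow.
In the residual graph, reachable from Plant: {Plant, Bus4, Sub4, Sub1}.
Min-cut edges: Bus4→City (5), Sub4→City (4); capacity 5 + 4 = 9.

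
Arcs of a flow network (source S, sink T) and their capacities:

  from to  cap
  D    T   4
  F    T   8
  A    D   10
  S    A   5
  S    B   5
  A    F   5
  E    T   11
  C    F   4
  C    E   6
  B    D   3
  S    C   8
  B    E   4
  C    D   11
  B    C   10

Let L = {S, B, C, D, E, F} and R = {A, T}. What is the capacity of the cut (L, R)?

28

Edges leaving {S, B, C, D, E, F}: S→A (5), D→T (4), E→T (11), F→T (8).
Cut capacity = 5 + 4 + 11 + 8 = 28.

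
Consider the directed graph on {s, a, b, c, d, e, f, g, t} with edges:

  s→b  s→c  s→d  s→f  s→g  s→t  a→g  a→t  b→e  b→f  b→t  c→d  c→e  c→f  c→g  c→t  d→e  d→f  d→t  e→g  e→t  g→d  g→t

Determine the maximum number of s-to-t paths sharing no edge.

Assign every edge capacity 1; by Menger, the answer equals the max flow.
Path s→t (+1); total 1.
Path s→b→t (+1); total 2.
Path s→c→t (+1); total 3.
Path s→d→t (+1); total 4.
Path s→g→t (+1); total 5.
No residual s→t path; max flow = 5.
Certifying cut of size 5: {s→b, s→c, s→d, s→g, s→t}.

5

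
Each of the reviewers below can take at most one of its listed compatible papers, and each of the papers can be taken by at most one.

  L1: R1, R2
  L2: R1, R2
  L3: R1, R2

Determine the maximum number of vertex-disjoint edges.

Unit-capacity flow: source→left, listed edges, right→sink; max matching = max flow.
Augmenting path L1→R1 (+1); matched 1.
Augmenting path L2→R2 (+1); matched 2.
No augmenting path remains; maximum matching = 2.
König certificate: {R1, R2} is a vertex cover of size 2 (every listed pair touches it), so no matching can be larger.

2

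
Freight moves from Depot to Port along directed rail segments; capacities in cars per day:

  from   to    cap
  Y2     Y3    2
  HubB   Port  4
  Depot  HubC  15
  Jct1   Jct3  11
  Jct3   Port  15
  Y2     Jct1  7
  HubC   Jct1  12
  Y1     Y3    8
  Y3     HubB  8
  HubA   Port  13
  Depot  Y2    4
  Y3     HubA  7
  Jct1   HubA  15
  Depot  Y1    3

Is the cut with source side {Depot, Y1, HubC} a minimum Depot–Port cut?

Given cut capacity: 4 + 8 + 12 = 24.
Augment Depot→Y1→Y3→HubB→Port: bottleneck 3, flow now 3.
Augment Depot→HubC→Jct1→HubA→Port: bottleneck 12, flow now 15.
Augment Depot→Y2→Y3→HubB→Port: bottleneck 1, flow now 16.
Augment Depot→Y2→Y3→HubA→Port: bottleneck 1, flow now 17.
Augment Depot→Y2→Jct1→Jct3→Port: bottleneck 2, flow now 19.
No augmenting path remains; maximum flow = 19.
In the residual graph, reachable from Depot: {Depot, HubC}.
Min-cut edges: Depot→Y1 (3), Depot→Y2 (4), HubC→Jct1 (12); capacity 3 + 4 + 12 = 19.
Cut capacity 24 exceeds the max flow 19, so it is not minimum.

No — its capacity is 24, but the minimum cut has capacity 19.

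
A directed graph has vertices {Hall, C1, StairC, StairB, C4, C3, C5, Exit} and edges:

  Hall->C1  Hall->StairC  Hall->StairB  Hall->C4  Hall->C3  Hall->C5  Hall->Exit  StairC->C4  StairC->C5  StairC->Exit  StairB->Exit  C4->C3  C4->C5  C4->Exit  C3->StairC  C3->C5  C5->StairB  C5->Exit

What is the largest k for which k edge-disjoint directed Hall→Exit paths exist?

5

Assign every edge capacity 1; by Menger, the answer equals the max flow.
Path Hall→Exit (+1); total 1.
Path Hall→StairC→Exit (+1); total 2.
Path Hall→StairB→Exit (+1); total 3.
Path Hall→C4→Exit (+1); total 4.
Path Hall→C5→Exit (+1); total 5.
No residual Hall→Exit path; max flow = 5.
Certifying cut of size 5: {C4→Exit, C5→Exit, Hall→Exit, StairB→Exit, StairC→Exit}.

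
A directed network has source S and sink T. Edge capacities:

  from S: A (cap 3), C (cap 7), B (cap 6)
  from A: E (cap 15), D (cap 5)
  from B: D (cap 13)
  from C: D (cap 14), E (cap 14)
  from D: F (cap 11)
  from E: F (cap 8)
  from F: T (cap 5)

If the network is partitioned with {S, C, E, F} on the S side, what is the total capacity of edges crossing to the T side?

Edges leaving {S, C, E, F}: S→A (3), S→B (6), C→D (14), F→T (5).
Cut capacity = 3 + 6 + 14 + 5 = 28.

28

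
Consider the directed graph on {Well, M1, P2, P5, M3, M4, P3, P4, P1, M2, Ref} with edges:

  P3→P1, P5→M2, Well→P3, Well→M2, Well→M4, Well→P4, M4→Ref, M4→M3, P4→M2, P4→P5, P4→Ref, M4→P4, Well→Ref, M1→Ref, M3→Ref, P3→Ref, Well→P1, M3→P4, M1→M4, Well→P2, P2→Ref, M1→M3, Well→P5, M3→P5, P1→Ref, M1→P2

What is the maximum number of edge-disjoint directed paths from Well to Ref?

6

Assign every edge capacity 1; by Menger, the answer equals the max flow.
Path Well→Ref (+1); total 1.
Path Well→P2→Ref (+1); total 2.
Path Well→M4→Ref (+1); total 3.
Path Well→P3→Ref (+1); total 4.
Path Well→P4→Ref (+1); total 5.
Path Well→P1→Ref (+1); total 6.
No residual Well→Ref path; max flow = 6.
Certifying cut of size 6: {Well→M4, Well→P1, Well→P2, Well→P3, Well→P4, Well→Ref}.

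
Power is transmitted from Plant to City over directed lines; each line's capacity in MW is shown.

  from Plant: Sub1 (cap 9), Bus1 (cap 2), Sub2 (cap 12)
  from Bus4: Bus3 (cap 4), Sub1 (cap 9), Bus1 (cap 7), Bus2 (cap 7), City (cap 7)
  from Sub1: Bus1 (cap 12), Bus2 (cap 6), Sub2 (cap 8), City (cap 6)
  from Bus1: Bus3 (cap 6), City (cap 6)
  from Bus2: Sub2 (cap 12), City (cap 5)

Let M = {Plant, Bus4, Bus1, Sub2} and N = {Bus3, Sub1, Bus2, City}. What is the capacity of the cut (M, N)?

48

Edges leaving {Plant, Bus4, Bus1, Sub2}: Plant→Sub1 (9), Bus4→Bus3 (4), Bus4→Sub1 (9), Bus4→Bus2 (7), Bus4→City (7), Bus1→Bus3 (6), Bus1→City (6).
Cut capacity = 9 + 4 + 9 + 7 + 7 + 6 + 6 = 48.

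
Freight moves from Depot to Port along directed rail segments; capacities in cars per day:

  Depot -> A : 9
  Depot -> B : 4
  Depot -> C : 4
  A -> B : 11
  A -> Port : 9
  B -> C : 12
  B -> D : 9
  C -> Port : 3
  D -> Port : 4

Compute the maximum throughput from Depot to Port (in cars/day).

16

Augment Depot→A→Port: bottleneck 9, flow now 9.
Augment Depot→C→Port: bottleneck 3, flow now 12.
Augment Depot→B→D→Port: bottleneck 4, flow now 16.
No augmenting path remains; maximum flow = 16.
In the residual graph, reachable from Depot: {Depot, C}.
Min-cut edges: Depot→A (9), Depot→B (4), C→Port (3); capacity 9 + 4 + 3 = 16.
This cut is saturated, so no flow can exceed 16.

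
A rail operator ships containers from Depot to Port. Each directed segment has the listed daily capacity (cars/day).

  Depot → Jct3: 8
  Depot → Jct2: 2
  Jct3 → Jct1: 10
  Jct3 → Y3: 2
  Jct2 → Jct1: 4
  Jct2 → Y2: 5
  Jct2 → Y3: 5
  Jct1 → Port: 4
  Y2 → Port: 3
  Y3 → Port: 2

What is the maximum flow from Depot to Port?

8

Augment Depot→Jct3→Jct1→Port: bottleneck 4, flow now 4.
Augment Depot→Jct3→Y3→Port: bottleneck 2, flow now 6.
Augment Depot→Jct2→Y2→Port: bottleneck 2, flow now 8.
No augmenting path remains; maximum flow = 8.
In the residual graph, reachable from Depot: {Depot, Jct3, Jct1}.
Min-cut edges: Depot→Jct2 (2), Jct3→Y3 (2), Jct1→Port (4); capacity 2 + 2 + 4 = 8.
This cut is saturated, so no flow can exceed 8.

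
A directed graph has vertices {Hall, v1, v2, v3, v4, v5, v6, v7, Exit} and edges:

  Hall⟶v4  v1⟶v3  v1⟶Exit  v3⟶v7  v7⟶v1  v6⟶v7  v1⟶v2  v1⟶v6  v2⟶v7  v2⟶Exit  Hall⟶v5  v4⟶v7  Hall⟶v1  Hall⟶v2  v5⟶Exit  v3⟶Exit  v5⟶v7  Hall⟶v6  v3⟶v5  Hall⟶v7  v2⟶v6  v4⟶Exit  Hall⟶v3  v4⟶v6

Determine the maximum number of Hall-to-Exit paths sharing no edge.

5

Assign every edge capacity 1; by Menger, the answer equals the max flow.
Path Hall→v1→Exit (+1); total 1.
Path Hall→v2→Exit (+1); total 2.
Path Hall→v3→Exit (+1); total 3.
Path Hall→v4→Exit (+1); total 4.
Path Hall→v5→Exit (+1); total 5.
No residual Hall→Exit path; max flow = 5.
Certifying cut of size 5: {Hall→v4, v1→Exit, v2→Exit, v3→Exit, v5→Exit}.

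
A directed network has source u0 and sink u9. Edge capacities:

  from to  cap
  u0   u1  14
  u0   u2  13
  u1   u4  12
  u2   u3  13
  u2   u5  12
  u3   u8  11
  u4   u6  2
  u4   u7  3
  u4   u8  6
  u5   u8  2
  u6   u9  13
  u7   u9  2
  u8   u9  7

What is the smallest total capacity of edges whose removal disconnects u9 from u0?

11

Augment u0→u1→u4→u6→u9: bottleneck 2, flow now 2.
Augment u0→u1→u4→u7→u9: bottleneck 2, flow now 4.
Augment u0→u1→u4→u8→u9: bottleneck 6, flow now 10.
Augment u0→u2→u3→u8→u9: bottleneck 1, flow now 11.
No augmenting path remains; maximum flow = 11.
By max-flow min-cut, the minimum cut capacity equals the max flow.
In the residual graph, reachable from u0: {u0, u1, u2, u3, u4, u5, u7, u8}.
Min-cut edges: u4→u6 (2), u7→u9 (2), u8→u9 (7); capacity 2 + 2 + 7 = 11.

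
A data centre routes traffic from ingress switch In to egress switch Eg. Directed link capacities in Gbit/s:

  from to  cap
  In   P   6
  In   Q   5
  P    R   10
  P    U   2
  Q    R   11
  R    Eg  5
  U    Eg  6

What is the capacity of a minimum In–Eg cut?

Augment In→P→R→Eg: bottleneck 5, flow now 5.
Augment In→P→U→Eg: bottleneck 1, flow now 6.
Augment In→Q→R→P→U→Eg: bottleneck 1, flow now 7. (uses reverse residual edge)
No augmenting path remains; maximum flow = 7.
By max-flow min-cut, the minimum cut capacity equals the max flow.
In the residual graph, reachable from In: {In, P, Q, R}.
Min-cut edges: P→U (2), R→Eg (5); capacity 2 + 5 = 7.

7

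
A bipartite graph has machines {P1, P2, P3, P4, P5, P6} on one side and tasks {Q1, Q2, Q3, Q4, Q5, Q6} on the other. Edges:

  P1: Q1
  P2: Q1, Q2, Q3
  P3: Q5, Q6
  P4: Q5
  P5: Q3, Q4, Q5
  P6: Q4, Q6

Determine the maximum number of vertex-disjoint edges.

6

Unit-capacity flow: source→left, listed edges, right→sink; max matching = max flow.
Augmenting path P1→Q1 (+1); matched 1.
Augmenting path P2→Q2 (+1); matched 2.
Augmenting path P3→Q5 (+1); matched 3.
Augmenting path P5→Q3 (+1); matched 4.
Augmenting path P6→Q4 (+1); matched 5.
Augmenting path P4→Q5→P3→Q6 (+1); matched 6.
No augmenting path remains; maximum matching = 6.
König certificate: {P1, P2, P3, P4, P5, P6} is a vertex cover of size 6 (every listed pair touches it), so no matching can be larger.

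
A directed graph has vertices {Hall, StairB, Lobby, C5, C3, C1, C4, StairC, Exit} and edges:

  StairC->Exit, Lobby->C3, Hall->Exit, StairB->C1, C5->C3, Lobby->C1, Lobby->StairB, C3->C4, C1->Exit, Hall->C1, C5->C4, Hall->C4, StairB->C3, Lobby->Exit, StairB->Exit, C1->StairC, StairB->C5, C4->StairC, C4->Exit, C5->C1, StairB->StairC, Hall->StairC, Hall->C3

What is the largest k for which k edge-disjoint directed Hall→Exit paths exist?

Assign every edge capacity 1; by Menger, the answer equals the max flow.
Path Hall→Exit (+1); total 1.
Path Hall→C1→Exit (+1); total 2.
Path Hall→C4→Exit (+1); total 3.
Path Hall→StairC→Exit (+1); total 4.
No residual Hall→Exit path; max flow = 4.
Certifying cut of size 4: {C4→Exit, Hall→C1, Hall→Exit, StairC→Exit}.

4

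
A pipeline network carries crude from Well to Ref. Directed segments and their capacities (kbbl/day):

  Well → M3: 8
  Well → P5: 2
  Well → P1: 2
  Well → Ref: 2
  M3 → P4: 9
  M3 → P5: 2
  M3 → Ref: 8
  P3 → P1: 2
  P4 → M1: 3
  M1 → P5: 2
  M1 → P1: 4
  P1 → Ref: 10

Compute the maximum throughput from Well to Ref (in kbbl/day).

Augment Well→Ref: bottleneck 2, flow now 2.
Augment Well→M3→Ref: bottleneck 8, flow now 10.
Augment Well→P1→Ref: bottleneck 2, flow now 12.
No augmenting path remains; maximum flow = 12.
In the residual graph, reachable from Well: {Well, P5}.
Min-cut edges: Well→M3 (8), Well→P1 (2), Well→Ref (2); capacity 8 + 2 + 2 = 12.
This cut is saturated, so no flow can exceed 12.

12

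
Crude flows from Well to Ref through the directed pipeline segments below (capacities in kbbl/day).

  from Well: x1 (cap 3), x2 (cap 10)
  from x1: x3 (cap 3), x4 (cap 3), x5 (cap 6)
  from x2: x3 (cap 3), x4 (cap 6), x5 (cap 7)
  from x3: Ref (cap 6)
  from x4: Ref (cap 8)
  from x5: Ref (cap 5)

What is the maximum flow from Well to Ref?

Augment Well→x1→x3→Ref: bottleneck 3, flow now 3.
Augment Well→x2→x3→Ref: bottleneck 3, flow now 6.
Augment Well→x2→x4→Ref: bottleneck 6, flow now 12.
Augment Well→x2→x5→Ref: bottleneck 1, flow now 13.
No augmenting path remains; maximum flow = 13.
In the residual graph, reachable from Well: {Well}.
Min-cut edges: Well→x1 (3), Well→x2 (10); capacity 3 + 10 = 13.
This cut is saturated, so no flow can exceed 13.

13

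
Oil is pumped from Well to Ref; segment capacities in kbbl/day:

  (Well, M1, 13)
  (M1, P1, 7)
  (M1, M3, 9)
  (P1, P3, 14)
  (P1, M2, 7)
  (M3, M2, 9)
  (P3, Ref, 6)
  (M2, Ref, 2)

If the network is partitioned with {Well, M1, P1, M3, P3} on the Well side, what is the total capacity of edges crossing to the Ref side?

22

Edges leaving {Well, M1, P1, M3, P3}: P1→M2 (7), M3→M2 (9), P3→Ref (6).
Cut capacity = 7 + 9 + 6 = 22.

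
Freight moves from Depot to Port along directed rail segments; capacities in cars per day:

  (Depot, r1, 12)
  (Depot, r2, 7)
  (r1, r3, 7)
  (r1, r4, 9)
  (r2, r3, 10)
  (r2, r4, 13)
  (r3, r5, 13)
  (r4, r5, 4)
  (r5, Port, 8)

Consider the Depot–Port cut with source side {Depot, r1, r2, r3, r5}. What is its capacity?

Edges leaving {Depot, r1, r2, r3, r5}: r1→r4 (9), r2→r4 (13), r5→Port (8).
Cut capacity = 9 + 13 + 8 = 30.

30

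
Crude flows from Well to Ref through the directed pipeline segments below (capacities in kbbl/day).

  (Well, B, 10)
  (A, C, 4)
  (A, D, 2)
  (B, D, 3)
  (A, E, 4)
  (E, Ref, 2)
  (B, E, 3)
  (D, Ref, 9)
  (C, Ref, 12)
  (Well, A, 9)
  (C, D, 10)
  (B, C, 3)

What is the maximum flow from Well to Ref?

Augment Well→A→C→Ref: bottleneck 4, flow now 4.
Augment Well→A→D→Ref: bottleneck 2, flow now 6.
Augment Well→A→E→Ref: bottleneck 2, flow now 8.
Augment Well→B→C→Ref: bottleneck 3, flow now 11.
Augment Well→B→D→Ref: bottleneck 3, flow now 14.
No augmenting path remains; maximum flow = 14.
In the residual graph, reachable from Well: {Well, A, B, E}.
Min-cut edges: A→C (4), A→D (2), B→C (3), B→D (3), E→Ref (2); capacity 4 + 2 + 3 + 3 + 2 = 14.
This cut is saturated, so no flow can exceed 14.

14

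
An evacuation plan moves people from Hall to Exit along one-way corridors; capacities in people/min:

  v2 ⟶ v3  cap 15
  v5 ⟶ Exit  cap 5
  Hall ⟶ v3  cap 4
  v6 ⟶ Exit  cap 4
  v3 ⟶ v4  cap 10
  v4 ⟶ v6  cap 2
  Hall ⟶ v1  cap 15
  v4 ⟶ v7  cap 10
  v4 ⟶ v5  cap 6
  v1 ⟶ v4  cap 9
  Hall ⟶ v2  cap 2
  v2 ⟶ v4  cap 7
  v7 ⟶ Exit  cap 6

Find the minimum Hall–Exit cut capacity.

Augment Hall→v1→v4→v5→Exit: bottleneck 5, flow now 5.
Augment Hall→v1→v4→v6→Exit: bottleneck 2, flow now 7.
Augment Hall→v1→v4→v7→Exit: bottleneck 2, flow now 9.
Augment Hall→v2→v4→v7→Exit: bottleneck 2, flow now 11.
Augment Hall→v3→v4→v7→Exit: bottleneck 2, flow now 13.
No augmenting path remains; maximum flow = 13.
By max-flow min-cut, the minimum cut capacity equals the max flow.
In the residual graph, reachable from Hall: {Hall, v1, v2, v3, v4, v5, v7}.
Min-cut edges: v4→v6 (2), v5→Exit (5), v7→Exit (6); capacity 2 + 5 + 6 = 13.

13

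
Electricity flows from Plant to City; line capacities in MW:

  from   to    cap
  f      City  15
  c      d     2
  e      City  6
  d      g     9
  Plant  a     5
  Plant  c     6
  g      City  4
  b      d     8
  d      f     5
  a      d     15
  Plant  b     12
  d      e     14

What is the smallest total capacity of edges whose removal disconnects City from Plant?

Augment Plant→a→d→e→City: bottleneck 5, flow now 5.
Augment Plant→b→d→e→City: bottleneck 1, flow now 6.
Augment Plant→b→d→f→City: bottleneck 5, flow now 11.
Augment Plant→b→d→g→City: bottleneck 2, flow now 13.
Augment Plant→c→d→g→City: bottleneck 2, flow now 15.
No augmenting path remains; maximum flow = 15.
By max-flow min-cut, the minimum cut capacity equals the max flow.
In the residual graph, reachable from Plant: {Plant, b, c}.
Min-cut edges: Plant→a (5), b→d (8), c→d (2); capacity 5 + 8 + 2 = 15.

15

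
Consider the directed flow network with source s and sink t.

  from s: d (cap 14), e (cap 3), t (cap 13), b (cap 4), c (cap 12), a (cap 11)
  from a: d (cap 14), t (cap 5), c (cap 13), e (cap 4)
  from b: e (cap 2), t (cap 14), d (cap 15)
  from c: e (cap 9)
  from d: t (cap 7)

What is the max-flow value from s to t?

Augment s→t: bottleneck 13, flow now 13.
Augment s→a→t: bottleneck 5, flow now 18.
Augment s→b→t: bottleneck 4, flow now 22.
Augment s→d→t: bottleneck 7, flow now 29.
No augmenting path remains; maximum flow = 29.
In the residual graph, reachable from s: {s, a, c, d, e}.
Min-cut edges: s→b (4), s→t (13), a→t (5), d→t (7); capacity 4 + 13 + 5 + 7 = 29.
This cut is saturated, so no flow can exceed 29.

29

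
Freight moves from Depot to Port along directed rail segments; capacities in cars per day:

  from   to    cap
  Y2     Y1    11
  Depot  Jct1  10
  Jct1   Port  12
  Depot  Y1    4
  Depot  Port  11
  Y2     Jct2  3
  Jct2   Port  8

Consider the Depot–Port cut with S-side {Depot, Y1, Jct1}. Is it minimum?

Given cut capacity: 11 + 12 = 23.
Augment Depot→Port: bottleneck 11, flow now 11.
Augment Depot→Jct1→Port: bottleneck 10, flow now 21.
No augmenting path remains; maximum flow = 21.
In the residual graph, reachable from Depot: {Depot, Y1}.
Min-cut edges: Depot→Jct1 (10), Depot→Port (11); capacity 10 + 11 = 21.
Cut capacity 23 exceeds the max flow 21, so it is not minimum.

No — its capacity is 23, but the minimum cut has capacity 21.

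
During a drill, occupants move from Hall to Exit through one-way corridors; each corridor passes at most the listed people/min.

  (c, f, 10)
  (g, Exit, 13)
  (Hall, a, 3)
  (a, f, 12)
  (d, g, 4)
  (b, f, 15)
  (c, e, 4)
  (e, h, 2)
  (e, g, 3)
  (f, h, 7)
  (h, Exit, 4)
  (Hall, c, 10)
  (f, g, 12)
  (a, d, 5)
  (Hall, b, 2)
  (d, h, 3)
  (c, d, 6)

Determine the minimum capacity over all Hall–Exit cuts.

15

Augment Hall→a→d→g→Exit: bottleneck 3, flow now 3.
Augment Hall→b→f→g→Exit: bottleneck 2, flow now 5.
Augment Hall→c→d→g→Exit: bottleneck 1, flow now 6.
Augment Hall→c→d→h→Exit: bottleneck 3, flow now 9.
Augment Hall→c→e→g→Exit: bottleneck 3, flow now 12.
Augment Hall→c→e→h→Exit: bottleneck 1, flow now 13.
Augment Hall→c→f→g→Exit: bottleneck 2, flow now 15.
No augmenting path remains; maximum flow = 15.
By max-flow min-cut, the minimum cut capacity equals the max flow.
In the residual graph, reachable from Hall: {Hall}.
Min-cut edges: Hall→a (3), Hall→b (2), Hall→c (10); capacity 3 + 2 + 10 = 15.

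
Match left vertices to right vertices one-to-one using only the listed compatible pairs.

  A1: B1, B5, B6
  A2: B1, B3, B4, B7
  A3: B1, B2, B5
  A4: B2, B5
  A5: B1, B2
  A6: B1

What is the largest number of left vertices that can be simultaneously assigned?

5

Unit-capacity flow: source→left, listed edges, right→sink; max matching = max flow.
Augmenting path A1→B1 (+1); matched 1.
Augmenting path A2→B3 (+1); matched 2.
Augmenting path A3→B2 (+1); matched 3.
Augmenting path A4→B5 (+1); matched 4.
Augmenting path A5→B1→A1→B6 (+1); matched 5.
No augmenting path remains; maximum matching = 5.
König certificate: {A1, A2, B1, B2, B5} is a vertex cover of size 5 (every listed pair touches it), so no matching can be larger.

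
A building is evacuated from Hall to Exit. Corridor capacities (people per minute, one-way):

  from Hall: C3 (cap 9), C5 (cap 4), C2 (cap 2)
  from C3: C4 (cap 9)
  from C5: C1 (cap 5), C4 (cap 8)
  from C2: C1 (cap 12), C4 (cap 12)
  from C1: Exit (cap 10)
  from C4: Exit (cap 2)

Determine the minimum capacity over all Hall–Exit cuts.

8

Augment Hall→C3→C4→Exit: bottleneck 2, flow now 2.
Augment Hall→C5→C1→Exit: bottleneck 4, flow now 6.
Augment Hall→C2→C1→Exit: bottleneck 2, flow now 8.
No augmenting path remains; maximum flow = 8.
By max-flow min-cut, the minimum cut capacity equals the max flow.
In the residual graph, reachable from Hall: {Hall, C3, C4}.
Min-cut edges: Hall→C5 (4), Hall→C2 (2), C4→Exit (2); capacity 4 + 2 + 2 = 8.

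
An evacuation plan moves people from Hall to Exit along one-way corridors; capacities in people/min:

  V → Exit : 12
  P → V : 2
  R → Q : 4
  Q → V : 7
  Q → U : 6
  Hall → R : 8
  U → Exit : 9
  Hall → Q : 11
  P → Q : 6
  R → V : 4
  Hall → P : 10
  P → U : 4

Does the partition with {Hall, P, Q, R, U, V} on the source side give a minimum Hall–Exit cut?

Given cut capacity: 9 + 12 = 21.
Augment Hall→P→U→Exit: bottleneck 4, flow now 4.
Augment Hall→P→V→Exit: bottleneck 2, flow now 6.
Augment Hall→Q→U→Exit: bottleneck 5, flow now 11.
Augment Hall→Q→V→Exit: bottleneck 6, flow now 17.
Augment Hall→R→V→Exit: bottleneck 4, flow now 21.
No augmenting path remains; maximum flow = 21.
Cut capacity 21 equals the max flow, so it is a minimum cut.

Yes — it is a minimum cut (capacity 21).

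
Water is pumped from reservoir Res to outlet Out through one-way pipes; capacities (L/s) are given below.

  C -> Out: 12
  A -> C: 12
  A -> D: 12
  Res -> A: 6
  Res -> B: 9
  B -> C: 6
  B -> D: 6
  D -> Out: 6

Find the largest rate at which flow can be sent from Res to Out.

15

Augment Res→A→C→Out: bottleneck 6, flow now 6.
Augment Res→B→C→Out: bottleneck 6, flow now 12.
Augment Res→B→D→Out: bottleneck 3, flow now 15.
No augmenting path remains; maximum flow = 15.
In the residual graph, reachable from Res: {Res}.
Min-cut edges: Res→A (6), Res→B (9); capacity 6 + 9 = 15.
This cut is saturated, so no flow can exceed 15.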